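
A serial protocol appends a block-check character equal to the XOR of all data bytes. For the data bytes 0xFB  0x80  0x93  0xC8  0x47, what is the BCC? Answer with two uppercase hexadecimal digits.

67

XOR the bytes together:
  start with 0xFB
  0xFB ⊕ 0x80 = 0x7B
  0x7B ⊕ 0x93 = 0xE8
  0xE8 ⊕ 0xC8 = 0x20
  0x20 ⊕ 0x47 = 0x67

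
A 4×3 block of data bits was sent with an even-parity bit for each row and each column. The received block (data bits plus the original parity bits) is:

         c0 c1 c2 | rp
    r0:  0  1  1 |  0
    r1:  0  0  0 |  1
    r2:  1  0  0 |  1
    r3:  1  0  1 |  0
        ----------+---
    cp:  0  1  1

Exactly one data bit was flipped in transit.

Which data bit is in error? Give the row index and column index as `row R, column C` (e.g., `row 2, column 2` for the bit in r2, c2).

Recompute each row's even parity and compare to rp:
  r0: data parity 0, sent rp 0 → ok
  r1: data parity 0, sent rp 1 → mismatch
  r2: data parity 1, sent rp 1 → ok
  r3: data parity 0, sent rp 0 → ok
Recompute each column's even parity and compare to cp:
  c0: data parity 0, sent cp 0 → ok
  c1: data parity 1, sent cp 1 → ok
  c2: data parity 0, sent cp 1 → mismatch
Exactly one row (r1) and one column (c2) fail → the flipped bit is at their intersection.

row 1, column 2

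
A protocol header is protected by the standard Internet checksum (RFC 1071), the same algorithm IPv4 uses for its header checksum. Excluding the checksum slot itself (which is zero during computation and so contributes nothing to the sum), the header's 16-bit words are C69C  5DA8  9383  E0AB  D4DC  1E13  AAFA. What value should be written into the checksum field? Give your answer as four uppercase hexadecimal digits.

C9A0

One's-complement addition (fold any carry out of bit 15 back into bit 0):
  0xC69C + 0x5DA8 = 0x12444 → wrap carry → 0x2445
  0x2445 + 0x9383 = 0x0B7C8
  0xB7C8 + 0xE0AB = 0x19873 → wrap carry → 0x9874
  0x9874 + 0xD4DC = 0x16D50 → wrap carry → 0x6D51
  0x6D51 + 0x1E13 = 0x08B64
  0x8B64 + 0xAAFA = 0x1365E → wrap carry → 0x365F
One's-complement sum = 0x365F.
Checksum = ~0x365F & 0xFFFF = 0xC9A0.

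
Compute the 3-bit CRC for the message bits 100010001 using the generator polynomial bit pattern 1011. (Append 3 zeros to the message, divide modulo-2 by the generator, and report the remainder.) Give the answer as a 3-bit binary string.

Append 3 zeros: 100010001000. Divide by 1011 (XOR where the leading bit is 1):
  pos 0: 1000 XOR 1011 = 0011
  pos 2: 1110 XOR 1011 = 0101
  pos 3: 1010 XOR 1011 = 0001
  pos 6: 1010 XOR 1011 = 0001
Remainder (last 3 bits) = 100. This is the CRC / FCS.

100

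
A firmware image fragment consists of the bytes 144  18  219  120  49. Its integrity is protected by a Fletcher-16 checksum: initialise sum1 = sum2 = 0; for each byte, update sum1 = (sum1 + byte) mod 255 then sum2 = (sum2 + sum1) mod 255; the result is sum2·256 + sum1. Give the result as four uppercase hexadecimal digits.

D028

Running sums (mod 255):
  after byte 0 (144): sum1=144, sum2=144
  after byte 1 (18): sum1=162, sum2=51
  after byte 2 (219): sum1=126, sum2=177
  after byte 3 (120): sum1=246, sum2=168
  after byte 4 (49): sum1=40, sum2=208
Checksum = sum2·256 + sum1 = 208·256 + 40 = 53288 = 0xD028.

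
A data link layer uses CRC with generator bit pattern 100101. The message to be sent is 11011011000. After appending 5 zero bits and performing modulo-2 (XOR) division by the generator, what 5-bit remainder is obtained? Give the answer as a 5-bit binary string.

11100

Append 5 zeros: 1101101100000000. Divide by 100101 (XOR where the leading bit is 1):
  pos 0: 110110 XOR 100101 = 010011
  pos 1: 100111 XOR 100101 = 000010
  pos 5: 101000 XOR 100101 = 001101
  pos 7: 110100 XOR 100101 = 010001
  pos 8: 100010 XOR 100101 = 000111
Remainder (last 5 bits) = 11100. This is the CRC / FCS.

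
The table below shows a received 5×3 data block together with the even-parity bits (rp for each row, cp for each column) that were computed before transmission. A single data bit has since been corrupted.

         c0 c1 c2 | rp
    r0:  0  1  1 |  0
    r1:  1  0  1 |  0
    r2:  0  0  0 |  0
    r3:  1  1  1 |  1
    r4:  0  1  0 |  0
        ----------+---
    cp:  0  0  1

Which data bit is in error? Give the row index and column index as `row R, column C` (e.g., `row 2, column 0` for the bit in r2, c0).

Recompute each row's even parity and compare to rp:
  r0: data parity 0, sent rp 0 → ok
  r1: data parity 0, sent rp 0 → ok
  r2: data parity 0, sent rp 0 → ok
  r3: data parity 1, sent rp 1 → ok
  r4: data parity 1, sent rp 0 → mismatch
Recompute each column's even parity and compare to cp:
  c0: data parity 0, sent cp 0 → ok
  c1: data parity 1, sent cp 0 → mismatch
  c2: data parity 1, sent cp 1 → ok
Exactly one row (r4) and one column (c1) fail → the flipped bit is at their intersection.

row 4, column 1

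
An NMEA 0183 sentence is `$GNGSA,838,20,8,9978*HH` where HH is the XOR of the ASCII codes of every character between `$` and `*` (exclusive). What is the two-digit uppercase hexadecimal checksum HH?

5A

XOR the ASCII codes of the payload characters:
  'G' = 0x47 → acc = 0x47
  'N' = 0x4E → acc = 0x09
  'G' = 0x47 → acc = 0x4E
  'S' = 0x53 → acc = 0x1D
  'A' = 0x41 → acc = 0x5C
  ',' = 0x2C → acc = 0x70
  '8' = 0x38 → acc = 0x48
  '3' = 0x33 → acc = 0x7B
  '8' = 0x38 → acc = 0x43
  ',' = 0x2C → acc = 0x6F
  '2' = 0x32 → acc = 0x5D
  '0' = 0x30 → acc = 0x6D
  ',' = 0x2C → acc = 0x41
  '8' = 0x38 → acc = 0x79
  ',' = 0x2C → acc = 0x55
  '9' = 0x39 → acc = 0x6C
  '9' = 0x39 → acc = 0x55
  '7' = 0x37 → acc = 0x62
  '8' = 0x38 → acc = 0x5A
Checksum = 0x5A.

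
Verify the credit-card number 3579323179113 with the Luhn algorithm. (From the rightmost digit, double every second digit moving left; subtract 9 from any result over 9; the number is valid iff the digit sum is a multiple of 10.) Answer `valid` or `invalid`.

From the right, keep odd positions and double even positions (subtract 9 from any doubled value over 9):
  doubled (positions 2,4,...): 2 9 2 4 9 1 → sum 27
  kept (positions 1,3,...): 3 1 7 3 3 7 3 → sum 27
Total = 54.
54 mod 10 = 4, so the number is invalid.

invalid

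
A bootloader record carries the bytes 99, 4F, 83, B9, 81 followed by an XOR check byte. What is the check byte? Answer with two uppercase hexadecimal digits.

6D

XOR the bytes together:
  start with 0x99
  0x99 ⊕ 0x4F = 0xD6
  0xD6 ⊕ 0x83 = 0x55
  0x55 ⊕ 0xB9 = 0xEC
  0xEC ⊕ 0x81 = 0x6D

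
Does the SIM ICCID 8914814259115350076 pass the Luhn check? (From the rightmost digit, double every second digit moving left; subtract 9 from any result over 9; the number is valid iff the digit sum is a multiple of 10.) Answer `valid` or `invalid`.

From the right, keep odd positions and double even positions (subtract 9 from any doubled value over 9):
  doubled (positions 2,4,...): 5 0 6 2 9 4 2 8 9 → sum 45
  kept (positions 1,3,...): 6 0 5 5 1 5 4 8 1 8 → sum 43
Total = 88.
88 mod 10 = 8, so the number is invalid.

invalid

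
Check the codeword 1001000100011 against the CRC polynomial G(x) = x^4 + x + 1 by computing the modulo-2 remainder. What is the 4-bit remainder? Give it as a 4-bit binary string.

Modulo-2 division of 1001000100011 by 10011:
  pos 0: 10010 XOR 10011 = 00001
  pos 4: 10010 XOR 10011 = 00001
  pos 8: 10011 XOR 10011 = 00000
Remainder = 0000 (zero — the frame passes the CRC check).

0000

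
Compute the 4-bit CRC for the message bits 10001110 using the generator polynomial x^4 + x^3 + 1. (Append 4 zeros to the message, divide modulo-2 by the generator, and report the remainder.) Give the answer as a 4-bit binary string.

Append 4 zeros: 100011100000. Divide by 11001 (XOR where the leading bit is 1):
  pos 0: 10001 XOR 11001 = 01000
  pos 1: 10001 XOR 11001 = 01000
  pos 2: 10001 XOR 11001 = 01000
  pos 3: 10000 XOR 11001 = 01001
  pos 4: 10010 XOR 11001 = 01011
  pos 5: 10110 XOR 11001 = 01111
  pos 6: 11110 XOR 11001 = 00111
Remainder (last 4 bits) = 1110. This is the CRC / FCS.

1110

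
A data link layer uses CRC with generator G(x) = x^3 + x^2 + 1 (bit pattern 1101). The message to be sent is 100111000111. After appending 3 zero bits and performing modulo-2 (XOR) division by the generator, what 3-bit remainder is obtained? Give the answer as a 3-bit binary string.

110

Append 3 zeros: 100111000111000. Divide by 1101 (XOR where the leading bit is 1):
  pos 0: 1001 XOR 1101 = 0100
  pos 1: 1001 XOR 1101 = 0100
  pos 2: 1001 XOR 1101 = 0100
  pos 3: 1000 XOR 1101 = 0101
  pos 4: 1010 XOR 1101 = 0111
  pos 5: 1110 XOR 1101 = 0011
  pos 7: 1111 XOR 1101 = 0010
  pos 9: 1010 XOR 1101 = 0111
  pos 10: 1110 XOR 1101 = 0011
Remainder (last 3 bits) = 110. This is the CRC / FCS.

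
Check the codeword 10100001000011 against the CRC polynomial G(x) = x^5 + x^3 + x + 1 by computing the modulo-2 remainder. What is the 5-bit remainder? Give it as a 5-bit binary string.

00111

Modulo-2 division of 10100001000011 by 101011:
  pos 0: 101000 XOR 101011 = 000011
  pos 4: 110100 XOR 101011 = 011111
  pos 5: 111110 XOR 101011 = 010101
  pos 6: 101010 XOR 101011 = 000001
Remainder = 00111 (nonzero — an error is detected).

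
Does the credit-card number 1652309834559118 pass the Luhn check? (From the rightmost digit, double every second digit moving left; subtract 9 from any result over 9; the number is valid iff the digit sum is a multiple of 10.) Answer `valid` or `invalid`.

From the right, keep odd positions and double even positions (subtract 9 from any doubled value over 9):
  doubled (positions 2,4,...): 2 9 1 6 9 6 1 2 → sum 36
  kept (positions 1,3,...): 8 1 5 4 8 0 2 6 → sum 34
Total = 70.
70 mod 10 = 0, so the number is valid.

valid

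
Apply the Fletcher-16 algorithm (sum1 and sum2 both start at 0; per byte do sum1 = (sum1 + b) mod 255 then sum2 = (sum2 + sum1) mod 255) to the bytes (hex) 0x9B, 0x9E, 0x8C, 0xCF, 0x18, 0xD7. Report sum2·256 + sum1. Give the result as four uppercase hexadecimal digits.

Running sums (mod 255):
  after byte 0 (0x9B): sum1=155, sum2=155
  after byte 1 (0x9E): sum1=58, sum2=213
  after byte 2 (0x8C): sum1=198, sum2=156
  after byte 3 (0xCF): sum1=150, sum2=51
  after byte 4 (0x18): sum1=174, sum2=225
  after byte 5 (0xD7): sum1=134, sum2=104
Checksum = sum2·256 + sum1 = 104·256 + 134 = 26758 = 0x6886.

6886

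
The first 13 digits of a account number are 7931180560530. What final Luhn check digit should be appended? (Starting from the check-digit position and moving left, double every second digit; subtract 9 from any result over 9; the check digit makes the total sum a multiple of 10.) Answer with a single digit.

Partial digits right→left: 0 3 5 0 6 5 0 8 1 1 3 9 7
Double every second digit counting from the check-digit position (so the 1st, 3rd, 5th, ... of the partial from the right).
  doubled (with −9 where >9): 0 1 3 0 2 6 5 → sum 17
  kept as-is: 3 0 5 8 1 9 → sum 26
Total = 17 + 26 = 43.
Check digit = (10 − (43 mod 10)) mod 10 = 7.

7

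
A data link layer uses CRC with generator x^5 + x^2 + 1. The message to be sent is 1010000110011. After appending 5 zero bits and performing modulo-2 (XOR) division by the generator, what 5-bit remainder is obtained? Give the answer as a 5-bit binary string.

01000

Append 5 zeros: 101000011001100000. Divide by 100101 (XOR where the leading bit is 1):
  pos 0: 101000 XOR 100101 = 001101
  pos 2: 110101 XOR 100101 = 010000
  pos 3: 100001 XOR 100101 = 000100
  pos 6: 100001 XOR 100101 = 000100
  pos 9: 100100 XOR 100101 = 000001
Remainder (last 5 bits) = 01000. This is the CRC / FCS.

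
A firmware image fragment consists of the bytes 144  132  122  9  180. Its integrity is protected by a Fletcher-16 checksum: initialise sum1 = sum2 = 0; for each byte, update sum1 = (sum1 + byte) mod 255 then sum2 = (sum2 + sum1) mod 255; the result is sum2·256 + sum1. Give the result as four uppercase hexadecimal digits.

1B4D

Running sums (mod 255):
  after byte 0 (144): sum1=144, sum2=144
  after byte 1 (132): sum1=21, sum2=165
  after byte 2 (122): sum1=143, sum2=53
  after byte 3 (9): sum1=152, sum2=205
  after byte 4 (180): sum1=77, sum2=27
Checksum = sum2·256 + sum1 = 27·256 + 77 = 6989 = 0x1B4D.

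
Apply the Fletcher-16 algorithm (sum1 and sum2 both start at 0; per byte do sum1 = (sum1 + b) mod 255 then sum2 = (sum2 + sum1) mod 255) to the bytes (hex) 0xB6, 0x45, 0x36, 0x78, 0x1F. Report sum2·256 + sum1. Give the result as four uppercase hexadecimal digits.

59C9

Running sums (mod 255):
  after byte 0 (0xB6): sum1=182, sum2=182
  after byte 1 (0x45): sum1=251, sum2=178
  after byte 2 (0x36): sum1=50, sum2=228
  after byte 3 (0x78): sum1=170, sum2=143
  after byte 4 (0x1F): sum1=201, sum2=89
Checksum = sum2·256 + sum1 = 89·256 + 201 = 22985 = 0x59C9.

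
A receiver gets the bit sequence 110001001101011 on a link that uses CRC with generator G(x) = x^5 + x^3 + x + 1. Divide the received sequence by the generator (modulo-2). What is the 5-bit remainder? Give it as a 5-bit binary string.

Modulo-2 division of 110001001101011 by 101011:
  pos 0: 110001 XOR 101011 = 011010
  pos 1: 110100 XOR 101011 = 011111
  pos 2: 111110 XOR 101011 = 010101
  pos 3: 101011 XOR 101011 = 000000
  pos 9: 101011 XOR 101011 = 000000
Remainder = 00000 (zero — the frame passes the CRC check).

00000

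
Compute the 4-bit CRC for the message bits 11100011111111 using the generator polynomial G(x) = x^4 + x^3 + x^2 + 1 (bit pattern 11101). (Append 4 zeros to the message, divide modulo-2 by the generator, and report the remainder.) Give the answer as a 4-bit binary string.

1000

Append 4 zeros: 111000111111110000. Divide by 11101 (XOR where the leading bit is 1):
  pos 0: 11100 XOR 11101 = 00001
  pos 4: 10111 XOR 11101 = 01010
  pos 5: 10101 XOR 11101 = 01000
  pos 6: 10001 XOR 11101 = 01100
  pos 7: 11001 XOR 11101 = 00100
  pos 9: 10011 XOR 11101 = 01110
  pos 10: 11100 XOR 11101 = 00001
Remainder (last 4 bits) = 1000. This is the CRC / FCS.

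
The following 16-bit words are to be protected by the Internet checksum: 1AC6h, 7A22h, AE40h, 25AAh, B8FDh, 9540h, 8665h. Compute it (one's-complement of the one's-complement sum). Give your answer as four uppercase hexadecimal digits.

One's-complement addition (fold any carry out of bit 15 back into bit 0):
  0x1AC6 + 0x7A22 = 0x094E8
  0x94E8 + 0xAE40 = 0x14328 → wrap carry → 0x4329
  0x4329 + 0x25AA = 0x068D3
  0x68D3 + 0xB8FD = 0x121D0 → wrap carry → 0x21D1
  0x21D1 + 0x9540 = 0x0B711
  0xB711 + 0x8665 = 0x13D76 → wrap carry → 0x3D77
One's-complement sum = 0x3D77.
Checksum = ~0x3D77 & 0xFFFF = 0xC288.

C288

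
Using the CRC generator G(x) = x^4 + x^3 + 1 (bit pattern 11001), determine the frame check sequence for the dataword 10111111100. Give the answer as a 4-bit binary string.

1011

Append 4 zeros: 101111111000000. Divide by 11001 (XOR where the leading bit is 1):
  pos 0: 10111 XOR 11001 = 01110
  pos 1: 11101 XOR 11001 = 00100
  pos 3: 10011 XOR 11001 = 01010
  pos 4: 10101 XOR 11001 = 01100
  pos 5: 11000 XOR 11001 = 00001
  pos 9: 10000 XOR 11001 = 01001
  pos 10: 10010 XOR 11001 = 01011
Remainder (last 4 bits) = 1011. This is the CRC / FCS.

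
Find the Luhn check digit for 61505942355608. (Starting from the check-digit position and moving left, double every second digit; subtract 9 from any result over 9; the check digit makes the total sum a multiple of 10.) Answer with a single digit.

Partial digits right→left: 8 0 6 5 5 3 2 4 9 5 0 5 1 6
Double every second digit counting from the check-digit position (so the 1st, 3rd, 5th, ... of the partial from the right).
  doubled (with −9 where >9): 7 3 1 4 9 0 2 → sum 26
  kept as-is: 0 5 3 4 5 5 6 → sum 28
Total = 26 + 28 = 54.
Check digit = (10 − (54 mod 10)) mod 10 = 6.

6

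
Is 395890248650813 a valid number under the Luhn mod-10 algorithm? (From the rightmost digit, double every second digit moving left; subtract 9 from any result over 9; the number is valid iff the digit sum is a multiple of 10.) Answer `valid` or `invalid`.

From the right, keep odd positions and double even positions (subtract 9 from any doubled value over 9):
  doubled (positions 2,4,...): 2 0 3 8 0 7 9 → sum 29
  kept (positions 1,3,...): 3 8 5 8 2 9 5 3 → sum 43
Total = 72.
72 mod 10 = 2, so the number is invalid.

invalid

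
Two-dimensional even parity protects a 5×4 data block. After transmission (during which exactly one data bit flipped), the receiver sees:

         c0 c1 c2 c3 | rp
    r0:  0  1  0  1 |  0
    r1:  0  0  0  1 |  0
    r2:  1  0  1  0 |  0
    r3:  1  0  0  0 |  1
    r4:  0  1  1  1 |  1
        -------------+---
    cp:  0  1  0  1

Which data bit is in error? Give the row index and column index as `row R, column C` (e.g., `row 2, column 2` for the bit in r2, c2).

Recompute each row's even parity and compare to rp:
  r0: data parity 0, sent rp 0 → ok
  r1: data parity 1, sent rp 0 → mismatch
  r2: data parity 0, sent rp 0 → ok
  r3: data parity 1, sent rp 1 → ok
  r4: data parity 1, sent rp 1 → ok
Recompute each column's even parity and compare to cp:
  c0: data parity 0, sent cp 0 → ok
  c1: data parity 0, sent cp 1 → mismatch
  c2: data parity 0, sent cp 0 → ok
  c3: data parity 1, sent cp 1 → ok
Exactly one row (r1) and one column (c1) fail → the flipped bit is at their intersection.

row 1, column 1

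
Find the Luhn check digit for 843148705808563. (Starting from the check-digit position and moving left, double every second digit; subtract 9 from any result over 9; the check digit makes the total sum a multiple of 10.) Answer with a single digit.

Partial digits right→left: 3 6 5 8 0 8 5 0 7 8 4 1 3 4 8
Double every second digit counting from the check-digit position (so the 1st, 3rd, 5th, ... of the partial from the right).
  doubled (with −9 where >9): 6 1 0 1 5 8 6 7 → sum 34
  kept as-is: 6 8 8 0 8 1 4 → sum 35
Total = 34 + 35 = 69.
Check digit = (10 − (69 mod 10)) mod 10 = 1.

1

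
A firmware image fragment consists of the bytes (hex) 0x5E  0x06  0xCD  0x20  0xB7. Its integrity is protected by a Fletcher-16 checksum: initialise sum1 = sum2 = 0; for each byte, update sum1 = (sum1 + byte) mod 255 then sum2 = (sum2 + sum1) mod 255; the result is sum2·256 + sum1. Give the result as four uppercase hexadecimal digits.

510A

Running sums (mod 255):
  after byte 0 (0x5E): sum1=94, sum2=94
  after byte 1 (0x06): sum1=100, sum2=194
  after byte 2 (0xCD): sum1=50, sum2=244
  after byte 3 (0x20): sum1=82, sum2=71
  after byte 4 (0xB7): sum1=10, sum2=81
Checksum = sum2·256 + sum1 = 81·256 + 10 = 20746 = 0x510A.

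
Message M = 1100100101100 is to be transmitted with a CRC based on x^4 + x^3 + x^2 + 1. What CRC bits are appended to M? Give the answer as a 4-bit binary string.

1010

Append 4 zeros: 11001001011000000. Divide by 11101 (XOR where the leading bit is 1):
  pos 0: 11001 XOR 11101 = 00100
  pos 2: 10000 XOR 11101 = 01101
  pos 3: 11011 XOR 11101 = 00110
  pos 5: 11001 XOR 11101 = 00100
  pos 7: 10010 XOR 11101 = 01111
  pos 8: 11110 XOR 11101 = 00011
  pos 11: 11000 XOR 11101 = 00101
Remainder (last 4 bits) = 1010. This is the CRC / FCS.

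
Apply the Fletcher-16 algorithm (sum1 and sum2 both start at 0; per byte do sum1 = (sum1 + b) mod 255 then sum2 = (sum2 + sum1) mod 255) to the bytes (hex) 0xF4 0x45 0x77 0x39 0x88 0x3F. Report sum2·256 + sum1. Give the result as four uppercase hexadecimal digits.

F1B2

Running sums (mod 255):
  after byte 0 (0xF4): sum1=244, sum2=244
  after byte 1 (0x45): sum1=58, sum2=47
  after byte 2 (0x77): sum1=177, sum2=224
  after byte 3 (0x39): sum1=234, sum2=203
  after byte 4 (0x88): sum1=115, sum2=63
  after byte 5 (0x3F): sum1=178, sum2=241
Checksum = sum2·256 + sum1 = 241·256 + 178 = 61874 = 0xF1B2.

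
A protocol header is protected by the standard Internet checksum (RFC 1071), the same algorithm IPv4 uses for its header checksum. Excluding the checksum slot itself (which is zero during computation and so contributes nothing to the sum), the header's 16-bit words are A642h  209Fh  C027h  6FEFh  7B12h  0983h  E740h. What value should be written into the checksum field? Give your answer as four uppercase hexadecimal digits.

9D30

One's-complement addition (fold any carry out of bit 15 back into bit 0):
  0xA642 + 0x209F = 0x0C6E1
  0xC6E1 + 0xC027 = 0x18708 → wrap carry → 0x8709
  0x8709 + 0x6FEF = 0x0F6F8
  0xF6F8 + 0x7B12 = 0x1720A → wrap carry → 0x720B
  0x720B + 0x0983 = 0x07B8E
  0x7B8E + 0xE740 = 0x162CE → wrap carry → 0x62CF
One's-complement sum = 0x62CF.
Checksum = ~0x62CF & 0xFFFF = 0x9D30.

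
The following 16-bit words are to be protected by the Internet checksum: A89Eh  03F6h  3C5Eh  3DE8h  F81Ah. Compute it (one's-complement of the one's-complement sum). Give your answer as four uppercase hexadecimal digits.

E109

One's-complement addition (fold any carry out of bit 15 back into bit 0):
  0xA89E + 0x03F6 = 0x0AC94
  0xAC94 + 0x3C5E = 0x0E8F2
  0xE8F2 + 0x3DE8 = 0x126DA → wrap carry → 0x26DB
  0x26DB + 0xF81A = 0x11EF5 → wrap carry → 0x1EF6
One's-complement sum = 0x1EF6.
Checksum = ~0x1EF6 & 0xFFFF = 0xE109.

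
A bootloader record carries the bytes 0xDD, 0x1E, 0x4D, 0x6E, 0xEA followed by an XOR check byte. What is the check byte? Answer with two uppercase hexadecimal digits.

0A

XOR the bytes together:
  start with 0xDD
  0xDD ⊕ 0x1E = 0xC3
  0xC3 ⊕ 0x4D = 0x8E
  0x8E ⊕ 0x6E = 0xE0
  0xE0 ⊕ 0xEA = 0x0A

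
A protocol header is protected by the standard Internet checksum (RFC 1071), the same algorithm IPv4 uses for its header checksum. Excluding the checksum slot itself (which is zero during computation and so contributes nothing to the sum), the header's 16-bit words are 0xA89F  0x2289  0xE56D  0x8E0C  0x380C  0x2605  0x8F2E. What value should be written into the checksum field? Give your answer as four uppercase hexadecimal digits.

One's-complement addition (fold any carry out of bit 15 back into bit 0):
  0xA89F + 0x2289 = 0x0CB28
  0xCB28 + 0xE56D = 0x1B095 → wrap carry → 0xB096
  0xB096 + 0x8E0C = 0x13EA2 → wrap carry → 0x3EA3
  0x3EA3 + 0x380C = 0x076AF
  0x76AF + 0x2605 = 0x09CB4
  0x9CB4 + 0x8F2E = 0x12BE2 → wrap carry → 0x2BE3
One's-complement sum = 0x2BE3.
Checksum = ~0x2BE3 & 0xFFFF = 0xD41C.

D41C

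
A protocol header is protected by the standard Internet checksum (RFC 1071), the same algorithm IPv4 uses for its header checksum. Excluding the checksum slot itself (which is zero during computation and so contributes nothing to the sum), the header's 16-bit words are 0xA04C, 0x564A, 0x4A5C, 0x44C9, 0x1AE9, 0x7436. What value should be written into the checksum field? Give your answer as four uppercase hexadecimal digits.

EB23

One's-complement addition (fold any carry out of bit 15 back into bit 0):
  0xA04C + 0x564A = 0x0F696
  0xF696 + 0x4A5C = 0x140F2 → wrap carry → 0x40F3
  0x40F3 + 0x44C9 = 0x085BC
  0x85BC + 0x1AE9 = 0x0A0A5
  0xA0A5 + 0x7436 = 0x114DB → wrap carry → 0x14DC
One's-complement sum = 0x14DC.
Checksum = ~0x14DC & 0xFFFF = 0xEB23.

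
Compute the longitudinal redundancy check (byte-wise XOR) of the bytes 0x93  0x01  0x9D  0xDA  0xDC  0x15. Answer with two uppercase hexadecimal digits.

XOR the bytes together:
  start with 0x93
  0x93 ⊕ 0x01 = 0x92
  0x92 ⊕ 0x9D = 0x0F
  0x0F ⊕ 0xDA = 0xD5
  0xD5 ⊕ 0xDC = 0x09
  0x09 ⊕ 0x15 = 0x1C

1C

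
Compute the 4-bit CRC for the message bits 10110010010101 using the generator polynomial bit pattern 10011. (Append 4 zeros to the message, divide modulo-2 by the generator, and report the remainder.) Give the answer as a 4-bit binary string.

1000

Append 4 zeros: 101100100101010000. Divide by 10011 (XOR where the leading bit is 1):
  pos 0: 10110 XOR 10011 = 00101
  pos 2: 10101 XOR 10011 = 00110
  pos 4: 11000 XOR 10011 = 01011
  pos 5: 10111 XOR 10011 = 00100
  pos 7: 10001 XOR 10011 = 00010
  pos 10: 10010 XOR 10011 = 00001
Remainder (last 4 bits) = 1000. This is the CRC / FCS.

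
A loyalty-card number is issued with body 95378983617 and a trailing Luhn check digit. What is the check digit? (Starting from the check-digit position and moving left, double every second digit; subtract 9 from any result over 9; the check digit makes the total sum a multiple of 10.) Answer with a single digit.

Partial digits right→left: 7 1 6 3 8 9 8 7 3 5 9
Double every second digit counting from the check-digit position (so the 1st, 3rd, 5th, ... of the partial from the right).
  doubled (with −9 where >9): 5 3 7 7 6 9 → sum 37
  kept as-is: 1 3 9 7 5 → sum 25
Total = 37 + 25 = 62.
Check digit = (10 − (62 mod 10)) mod 10 = 8.

8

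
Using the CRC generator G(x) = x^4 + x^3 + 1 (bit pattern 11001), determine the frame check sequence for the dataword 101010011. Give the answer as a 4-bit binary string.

0101

Append 4 zeros: 1010100110000. Divide by 11001 (XOR where the leading bit is 1):
  pos 0: 10101 XOR 11001 = 01100
  pos 1: 11000 XOR 11001 = 00001
  pos 5: 10110 XOR 11001 = 01111
  pos 6: 11110 XOR 11001 = 00111
  pos 8: 11100 XOR 11001 = 00101
Remainder (last 4 bits) = 0101. This is the CRC / FCS.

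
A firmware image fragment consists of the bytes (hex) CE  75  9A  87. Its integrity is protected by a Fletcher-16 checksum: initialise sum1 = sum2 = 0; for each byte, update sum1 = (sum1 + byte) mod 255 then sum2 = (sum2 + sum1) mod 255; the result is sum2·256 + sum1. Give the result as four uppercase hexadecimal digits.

Running sums (mod 255):
  after byte 0 (CE): sum1=206, sum2=206
  after byte 1 (75): sum1=68, sum2=19
  after byte 2 (9A): sum1=222, sum2=241
  after byte 3 (87): sum1=102, sum2=88
Checksum = sum2·256 + sum1 = 88·256 + 102 = 22630 = 0x5866.

5866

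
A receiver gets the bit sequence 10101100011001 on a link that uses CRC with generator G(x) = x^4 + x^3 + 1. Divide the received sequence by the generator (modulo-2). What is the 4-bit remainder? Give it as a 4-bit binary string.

0000

Modulo-2 division of 10101100011001 by 11001:
  pos 0: 10101 XOR 11001 = 01100
  pos 1: 11001 XOR 11001 = 00000
  pos 9: 11001 XOR 11001 = 00000
Remainder = 0000 (zero — the frame passes the CRC check).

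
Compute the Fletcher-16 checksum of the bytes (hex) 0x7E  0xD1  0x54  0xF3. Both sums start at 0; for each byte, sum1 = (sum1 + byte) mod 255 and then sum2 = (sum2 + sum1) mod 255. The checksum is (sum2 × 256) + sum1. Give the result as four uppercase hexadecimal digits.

0C98

Running sums (mod 255):
  after byte 0 (0x7E): sum1=126, sum2=126
  after byte 1 (0xD1): sum1=80, sum2=206
  after byte 2 (0x54): sum1=164, sum2=115
  after byte 3 (0xF3): sum1=152, sum2=12
Checksum = sum2·256 + sum1 = 12·256 + 152 = 3224 = 0x0C98.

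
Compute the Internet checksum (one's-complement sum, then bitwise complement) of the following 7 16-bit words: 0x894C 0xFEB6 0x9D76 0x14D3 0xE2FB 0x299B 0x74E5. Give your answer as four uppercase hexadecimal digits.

4436

One's-complement addition (fold any carry out of bit 15 back into bit 0):
  0x894C + 0xFEB6 = 0x18802 → wrap carry → 0x8803
  0x8803 + 0x9D76 = 0x12579 → wrap carry → 0x257A
  0x257A + 0x14D3 = 0x03A4D
  0x3A4D + 0xE2FB = 0x11D48 → wrap carry → 0x1D49
  0x1D49 + 0x299B = 0x046E4
  0x46E4 + 0x74E5 = 0x0BBC9
One's-complement sum = 0xBBC9.
Checksum = ~0xBBC9 & 0xFFFF = 0x4436.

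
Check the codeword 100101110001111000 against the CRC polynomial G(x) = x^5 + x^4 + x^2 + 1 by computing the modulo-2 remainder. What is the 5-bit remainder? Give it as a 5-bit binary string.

11001

Modulo-2 division of 100101110001111000 by 110101:
  pos 0: 100101 XOR 110101 = 010000
  pos 1: 100001 XOR 110101 = 010100
  pos 2: 101001 XOR 110101 = 011100
  pos 3: 111000 XOR 110101 = 001101
  pos 5: 110100 XOR 110101 = 000001
  pos 10: 111110 XOR 110101 = 001011
  pos 12: 101100 XOR 110101 = 011001
Remainder = 11001 (nonzero — an error is detected).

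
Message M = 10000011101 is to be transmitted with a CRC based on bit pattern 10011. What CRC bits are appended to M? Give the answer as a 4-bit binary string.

Append 4 zeros: 100000111010000. Divide by 10011 (XOR where the leading bit is 1):
  pos 0: 10000 XOR 10011 = 00011
  pos 3: 11011 XOR 10011 = 01000
  pos 4: 10001 XOR 10011 = 00010
  pos 7: 10010 XOR 10011 = 00001
Remainder (last 4 bits) = 1000. This is the CRC / FCS.

1000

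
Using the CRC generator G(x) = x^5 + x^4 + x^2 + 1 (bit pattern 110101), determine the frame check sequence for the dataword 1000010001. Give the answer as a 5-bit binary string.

10110

Append 5 zeros: 100001000100000. Divide by 110101 (XOR where the leading bit is 1):
  pos 0: 100001 XOR 110101 = 010100
  pos 1: 101000 XOR 110101 = 011101
  pos 2: 111010 XOR 110101 = 001111
  pos 4: 111101 XOR 110101 = 001000
  pos 6: 100000 XOR 110101 = 010101
  pos 7: 101010 XOR 110101 = 011111
  pos 8: 111110 XOR 110101 = 001011
Remainder (last 5 bits) = 10110. This is the CRC / FCS.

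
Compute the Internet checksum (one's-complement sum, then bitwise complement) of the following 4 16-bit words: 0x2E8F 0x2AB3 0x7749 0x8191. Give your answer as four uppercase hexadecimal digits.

One's-complement addition (fold any carry out of bit 15 back into bit 0):
  0x2E8F + 0x2AB3 = 0x05942
  0x5942 + 0x7749 = 0x0D08B
  0xD08B + 0x8191 = 0x1521C → wrap carry → 0x521D
One's-complement sum = 0x521D.
Checksum = ~0x521D & 0xFFFF = 0xADE2.

ADE2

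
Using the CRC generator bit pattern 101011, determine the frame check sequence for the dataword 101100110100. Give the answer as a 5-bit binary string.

Append 5 zeros: 10110011010000000. Divide by 101011 (XOR where the leading bit is 1):
  pos 0: 101100 XOR 101011 = 000111
  pos 3: 111110 XOR 101011 = 010101
  pos 4: 101011 XOR 101011 = 000000
Remainder (last 5 bits) = 00000. This is the CRC / FCS.

00000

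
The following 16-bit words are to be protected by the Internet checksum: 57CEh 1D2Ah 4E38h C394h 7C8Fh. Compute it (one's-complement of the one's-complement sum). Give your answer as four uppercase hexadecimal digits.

FCAA

One's-complement addition (fold any carry out of bit 15 back into bit 0):
  0x57CE + 0x1D2A = 0x074F8
  0x74F8 + 0x4E38 = 0x0C330
  0xC330 + 0xC394 = 0x186C4 → wrap carry → 0x86C5
  0x86C5 + 0x7C8F = 0x10354 → wrap carry → 0x0355
One's-complement sum = 0x0355.
Checksum = ~0x0355 & 0xFFFF = 0xFCAA.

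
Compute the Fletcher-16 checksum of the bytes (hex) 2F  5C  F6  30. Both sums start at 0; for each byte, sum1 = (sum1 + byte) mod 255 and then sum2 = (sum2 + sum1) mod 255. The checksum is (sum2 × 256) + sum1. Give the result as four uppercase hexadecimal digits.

Running sums (mod 255):
  after byte 0 (2F): sum1=47, sum2=47
  after byte 1 (5C): sum1=139, sum2=186
  after byte 2 (F6): sum1=130, sum2=61
  after byte 3 (30): sum1=178, sum2=239
Checksum = sum2·256 + sum1 = 239·256 + 178 = 61362 = 0xEFB2.

EFB2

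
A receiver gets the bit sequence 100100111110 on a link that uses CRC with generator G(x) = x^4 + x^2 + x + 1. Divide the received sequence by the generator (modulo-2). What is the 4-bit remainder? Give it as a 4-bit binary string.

Modulo-2 division of 100100111110 by 10111:
  pos 0: 10010 XOR 10111 = 00101
  pos 2: 10101 XOR 10111 = 00010
  pos 5: 10111 XOR 10111 = 00000
Remainder = 0010 (nonzero — an error is detected).

0010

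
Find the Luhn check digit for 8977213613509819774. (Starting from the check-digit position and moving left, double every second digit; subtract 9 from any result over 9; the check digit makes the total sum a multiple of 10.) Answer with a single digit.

Partial digits right→left: 4 7 7 9 1 8 9 0 5 3 1 6 3 1 2 7 7 9 8
Double every second digit counting from the check-digit position (so the 1st, 3rd, 5th, ... of the partial from the right).
  doubled (with −9 where >9): 8 5 2 9 1 2 6 4 5 7 → sum 49
  kept as-is: 7 9 8 0 3 6 1 7 9 → sum 50
Total = 49 + 50 = 99.
Check digit = (10 − (99 mod 10)) mod 10 = 1.

1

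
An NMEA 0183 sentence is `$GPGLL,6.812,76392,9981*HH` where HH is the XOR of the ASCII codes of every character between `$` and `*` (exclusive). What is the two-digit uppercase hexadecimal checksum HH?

XOR the ASCII codes of the payload characters:
  'G' = 0x47 → acc = 0x47
  'P' = 0x50 → acc = 0x17
  'G' = 0x47 → acc = 0x50
  'L' = 0x4C → acc = 0x1C
  'L' = 0x4C → acc = 0x50
  ',' = 0x2C → acc = 0x7C
  '6' = 0x36 → acc = 0x4A
  '.' = 0x2E → acc = 0x64
  '8' = 0x38 → acc = 0x5C
  '1' = 0x31 → acc = 0x6D
  '2' = 0x32 → acc = 0x5F
  ',' = 0x2C → acc = 0x73
  '7' = 0x37 → acc = 0x44
  '6' = 0x36 → acc = 0x72
  '3' = 0x33 → acc = 0x41
  '9' = 0x39 → acc = 0x78
  '2' = 0x32 → acc = 0x4A
  ',' = 0x2C → acc = 0x66
  '9' = 0x39 → acc = 0x5F
  '9' = 0x39 → acc = 0x66
  '8' = 0x38 → acc = 0x5E
  '1' = 0x31 → acc = 0x6F
Checksum = 0x6F.

6F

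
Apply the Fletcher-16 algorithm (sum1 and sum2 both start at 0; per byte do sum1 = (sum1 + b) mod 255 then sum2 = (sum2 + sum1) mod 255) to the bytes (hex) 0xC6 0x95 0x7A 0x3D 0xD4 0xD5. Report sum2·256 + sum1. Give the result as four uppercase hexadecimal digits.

Running sums (mod 255):
  after byte 0 (0xC6): sum1=198, sum2=198
  after byte 1 (0x95): sum1=92, sum2=35
  after byte 2 (0x7A): sum1=214, sum2=249
  after byte 3 (0x3D): sum1=20, sum2=14
  after byte 4 (0xD4): sum1=232, sum2=246
  after byte 5 (0xD5): sum1=190, sum2=181
Checksum = sum2·256 + sum1 = 181·256 + 190 = 46526 = 0xB5BE.

B5BE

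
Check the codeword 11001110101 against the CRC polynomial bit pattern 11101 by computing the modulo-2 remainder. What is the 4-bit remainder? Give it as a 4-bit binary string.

1101

Modulo-2 division of 11001110101 by 11101:
  pos 0: 11001 XOR 11101 = 00100
  pos 2: 10011 XOR 11101 = 01110
  pos 3: 11100 XOR 11101 = 00001
Remainder = 1101 (nonzero — an error is detected).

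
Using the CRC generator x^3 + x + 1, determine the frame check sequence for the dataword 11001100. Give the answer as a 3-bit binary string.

101

Append 3 zeros: 11001100000. Divide by 1011 (XOR where the leading bit is 1):
  pos 0: 1100 XOR 1011 = 0111
  pos 1: 1111 XOR 1011 = 0100
  pos 2: 1001 XOR 1011 = 0010
  pos 4: 1000 XOR 1011 = 0011
  pos 6: 1100 XOR 1011 = 0111
  pos 7: 1110 XOR 1011 = 0101
Remainder (last 3 bits) = 101. This is the CRC / FCS.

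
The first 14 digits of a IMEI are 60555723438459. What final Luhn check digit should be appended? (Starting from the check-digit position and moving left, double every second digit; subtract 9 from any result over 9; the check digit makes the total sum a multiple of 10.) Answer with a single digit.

0

Partial digits right→left: 9 5 4 8 3 4 3 2 7 5 5 5 0 6
Double every second digit counting from the check-digit position (so the 1st, 3rd, 5th, ... of the partial from the right).
  doubled (with −9 where >9): 9 8 6 6 5 1 0 → sum 35
  kept as-is: 5 8 4 2 5 5 6 → sum 35
Total = 35 + 35 = 70.
Check digit = (10 − (70 mod 10)) mod 10 = 0.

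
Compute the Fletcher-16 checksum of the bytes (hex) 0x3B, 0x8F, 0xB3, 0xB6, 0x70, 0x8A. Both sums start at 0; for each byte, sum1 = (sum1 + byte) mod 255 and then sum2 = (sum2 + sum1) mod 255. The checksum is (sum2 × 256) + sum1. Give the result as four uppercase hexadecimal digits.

Running sums (mod 255):
  after byte 0 (0x3B): sum1=59, sum2=59
  after byte 1 (0x8F): sum1=202, sum2=6
  after byte 2 (0xB3): sum1=126, sum2=132
  after byte 3 (0xB6): sum1=53, sum2=185
  after byte 4 (0x70): sum1=165, sum2=95
  after byte 5 (0x8A): sum1=48, sum2=143
Checksum = sum2·256 + sum1 = 143·256 + 48 = 36656 = 0x8F30.

8F30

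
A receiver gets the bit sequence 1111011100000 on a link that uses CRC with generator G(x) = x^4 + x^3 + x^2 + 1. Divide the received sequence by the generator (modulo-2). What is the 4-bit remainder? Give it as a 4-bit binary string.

1110

Modulo-2 division of 1111011100000 by 11101:
  pos 0: 11110 XOR 11101 = 00011
  pos 3: 11111 XOR 11101 = 00010
  pos 6: 10000 XOR 11101 = 01101
  pos 7: 11010 XOR 11101 = 00111
Remainder = 1110 (nonzero — an error is detected).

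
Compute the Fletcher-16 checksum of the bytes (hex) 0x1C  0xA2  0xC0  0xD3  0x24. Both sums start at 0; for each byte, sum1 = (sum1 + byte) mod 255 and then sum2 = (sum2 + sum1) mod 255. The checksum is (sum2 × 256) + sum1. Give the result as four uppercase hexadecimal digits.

Running sums (mod 255):
  after byte 0 (0x1C): sum1=28, sum2=28
  after byte 1 (0xA2): sum1=190, sum2=218
  after byte 2 (0xC0): sum1=127, sum2=90
  after byte 3 (0xD3): sum1=83, sum2=173
  after byte 4 (0x24): sum1=119, sum2=37
Checksum = sum2·256 + sum1 = 37·256 + 119 = 9591 = 0x2577.

2577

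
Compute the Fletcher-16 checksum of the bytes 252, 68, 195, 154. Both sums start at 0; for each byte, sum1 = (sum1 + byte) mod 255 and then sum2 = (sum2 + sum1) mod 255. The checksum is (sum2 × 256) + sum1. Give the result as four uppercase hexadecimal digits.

E29F

Running sums (mod 255):
  after byte 0 (252): sum1=252, sum2=252
  after byte 1 (68): sum1=65, sum2=62
  after byte 2 (195): sum1=5, sum2=67
  after byte 3 (154): sum1=159, sum2=226
Checksum = sum2·256 + sum1 = 226·256 + 159 = 58015 = 0xE29F.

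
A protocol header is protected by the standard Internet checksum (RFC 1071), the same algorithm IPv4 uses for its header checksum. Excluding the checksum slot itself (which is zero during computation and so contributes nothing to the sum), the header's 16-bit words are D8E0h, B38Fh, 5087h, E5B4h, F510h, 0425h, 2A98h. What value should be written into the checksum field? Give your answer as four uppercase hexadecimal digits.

1985

One's-complement addition (fold any carry out of bit 15 back into bit 0):
  0xD8E0 + 0xB38F = 0x18C6F → wrap carry → 0x8C70
  0x8C70 + 0x5087 = 0x0DCF7
  0xDCF7 + 0xE5B4 = 0x1C2AB → wrap carry → 0xC2AC
  0xC2AC + 0xF510 = 0x1B7BC → wrap carry → 0xB7BD
  0xB7BD + 0x0425 = 0x0BBE2
  0xBBE2 + 0x2A98 = 0x0E67A
One's-complement sum = 0xE67A.
Checksum = ~0xE67A & 0xFFFF = 0x1985.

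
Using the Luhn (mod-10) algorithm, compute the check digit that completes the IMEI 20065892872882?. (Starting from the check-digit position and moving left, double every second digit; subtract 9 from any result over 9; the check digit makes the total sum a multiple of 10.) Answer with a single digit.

6

Partial digits right→left: 2 8 8 2 7 8 2 9 8 5 6 0 0 2
Double every second digit counting from the check-digit position (so the 1st, 3rd, 5th, ... of the partial from the right).
  doubled (with −9 where >9): 4 7 5 4 7 3 0 → sum 30
  kept as-is: 8 2 8 9 5 0 2 → sum 34
Total = 30 + 34 = 64.
Check digit = (10 − (64 mod 10)) mod 10 = 6.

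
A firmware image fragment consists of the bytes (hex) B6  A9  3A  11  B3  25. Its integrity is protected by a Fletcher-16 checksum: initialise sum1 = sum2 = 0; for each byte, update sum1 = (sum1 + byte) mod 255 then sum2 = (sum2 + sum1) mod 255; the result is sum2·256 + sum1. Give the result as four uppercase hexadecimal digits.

Running sums (mod 255):
  after byte 0 (B6): sum1=182, sum2=182
  after byte 1 (A9): sum1=96, sum2=23
  after byte 2 (3A): sum1=154, sum2=177
  after byte 3 (11): sum1=171, sum2=93
  after byte 4 (B3): sum1=95, sum2=188
  after byte 5 (25): sum1=132, sum2=65
Checksum = sum2·256 + sum1 = 65·256 + 132 = 16772 = 0x4184.

4184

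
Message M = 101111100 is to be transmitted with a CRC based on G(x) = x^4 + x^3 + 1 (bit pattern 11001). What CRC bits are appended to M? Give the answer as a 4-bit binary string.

Append 4 zeros: 1011111000000. Divide by 11001 (XOR where the leading bit is 1):
  pos 0: 10111 XOR 11001 = 01110
  pos 1: 11101 XOR 11001 = 00100
  pos 3: 10010 XOR 11001 = 01011
  pos 4: 10110 XOR 11001 = 01111
  pos 5: 11110 XOR 11001 = 00111
  pos 7: 11100 XOR 11001 = 00101
Remainder (last 4 bits) = 1010. This is the CRC / FCS.

1010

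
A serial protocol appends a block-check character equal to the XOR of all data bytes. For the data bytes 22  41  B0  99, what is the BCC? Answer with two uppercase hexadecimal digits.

XOR the bytes together:
  start with 0x22
  0x22 ⊕ 0x41 = 0x63
  0x63 ⊕ 0xB0 = 0xD3
  0xD3 ⊕ 0x99 = 0x4A

4A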